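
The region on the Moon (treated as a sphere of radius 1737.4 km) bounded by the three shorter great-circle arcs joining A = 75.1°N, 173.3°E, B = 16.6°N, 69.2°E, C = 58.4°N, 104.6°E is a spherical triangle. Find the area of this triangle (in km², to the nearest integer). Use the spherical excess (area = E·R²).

249672 km²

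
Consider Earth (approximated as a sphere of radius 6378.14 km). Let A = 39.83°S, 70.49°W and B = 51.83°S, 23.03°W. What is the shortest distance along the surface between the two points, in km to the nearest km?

With latitudes φ₁ = -39.830°, φ₂ = -51.830° and longitude difference Δλ = 47.460°:
Haversine: a = sin²(Δφ/2) + cos φ₁ cos φ₂ sin²(Δλ/2) = 0.0109 + (0.7679)(0.6180)(0.1619) = 0.08778.
Central angle c = 2·arcsin(√a) = 0.60160 rad.
Distance = R·c = 6378.14 × 0.6016 ≈ 3837 km.

3837 km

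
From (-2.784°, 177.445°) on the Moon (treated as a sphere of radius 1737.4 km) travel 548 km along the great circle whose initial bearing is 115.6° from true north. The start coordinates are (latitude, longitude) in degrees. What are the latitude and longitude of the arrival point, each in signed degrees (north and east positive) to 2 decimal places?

-10.37°, -166.03°

Angular distance δ = d/R = 548/1737.4 = 0.31541 rad; initial bearing θ = 2.0176 rad.
sin φ₂ = sin φ₁ cos δ + cos φ₁ sin δ cos θ = (-0.0486)(0.9507) + (0.9988)(0.3102)(-0.4321) = -0.1801, so φ₂ = -10.37°.
Δλ = atan2(sin θ sin δ cos φ₁, cos δ − sin φ₁ sin φ₂) = atan2(0.2794, 0.9419) = 16.523°.
λ₂ = 177.445° + 16.523° = 193.97° → -166.03° after wrapping to (−180°, 180°].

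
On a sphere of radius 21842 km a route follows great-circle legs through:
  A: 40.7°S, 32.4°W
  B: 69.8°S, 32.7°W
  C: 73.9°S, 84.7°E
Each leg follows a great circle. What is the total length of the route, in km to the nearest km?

22892 km

Leg A→B: central angle 0.5079 rad, distance 11093.5 km.
Leg B→C: central angle 0.5402 rad, distance 11798.6 km.
Total: 11093.5 + 11798.6 ≈ 22892 km.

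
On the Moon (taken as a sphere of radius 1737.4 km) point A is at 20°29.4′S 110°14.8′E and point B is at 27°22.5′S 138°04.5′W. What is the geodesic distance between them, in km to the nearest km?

Let φ₁ = -0.3576 rad, φ₂ = -0.4778 rad, and Δλ = 1.9492 rad.
cos c = sin φ₁ sin φ₂ + cos φ₁ cos φ₂ cos Δλ = (-0.3500)(-0.4598) + (0.9367)(0.8880)(-0.3694) = -0.14632,
so c = arccos(-0.14632) = 1.71764 rad.
Distance = R·c = 1737.4 × 1.7176 ≈ 2984 km.

2984 km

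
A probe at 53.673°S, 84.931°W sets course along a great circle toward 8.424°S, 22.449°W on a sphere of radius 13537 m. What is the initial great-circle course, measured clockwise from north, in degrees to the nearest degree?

72°

Δλ = 62.482° = 1.0905 rad.
y = sin Δλ · cos φ₂ = (0.8869)(0.9892) = 0.8773
x = cos φ₁ sin φ₂ − sin φ₁ cos φ₂ cos Δλ = (0.5924)(-0.1465) − (-0.8056)(0.9892)(0.4620) = 0.2814
θ = atan2(y, x) = 72.21°, so the bearing is 72°.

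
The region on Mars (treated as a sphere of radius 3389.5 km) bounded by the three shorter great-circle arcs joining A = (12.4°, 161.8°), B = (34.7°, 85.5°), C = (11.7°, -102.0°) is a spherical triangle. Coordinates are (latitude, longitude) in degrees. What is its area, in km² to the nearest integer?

Side lengths (central angles): a = 2.3223, b = 1.6306, c = 1.2531 rad; semiperimeter s = 2.6030.
By l'Huilier's theorem, tan(E/4) = √[tan(s/2) tan((s−a)/2) tan((s−b)/2) tan((s−c)/2)], giving spherical excess E = 1.7419 rad.
Area = E·R² = 1.7419 × (3389.5)² ≈ 20012623 km².

20012623 km²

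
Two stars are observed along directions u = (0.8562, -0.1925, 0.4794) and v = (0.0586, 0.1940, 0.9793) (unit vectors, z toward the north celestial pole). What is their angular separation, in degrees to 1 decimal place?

u·v = 0.4823; |u| = 1.0000, |v| = 1.0000.
cos θ = (u·v)/(|u||v|) = 0.4823, so θ = 61.2°.

61.2°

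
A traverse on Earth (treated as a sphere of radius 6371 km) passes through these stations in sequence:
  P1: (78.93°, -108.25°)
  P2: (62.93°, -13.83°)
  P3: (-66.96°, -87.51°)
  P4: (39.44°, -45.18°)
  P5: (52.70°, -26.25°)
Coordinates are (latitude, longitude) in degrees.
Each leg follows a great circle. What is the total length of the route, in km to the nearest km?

33347 km

Leg P1→P2: central angle 0.5213 rad, distance 3321.5 km.
Leg P2→P3: central angle 2.4487 rad, distance 15600.4 km.
Leg P3→P4: central angle 1.9403 rad, distance 12361.6 km.
Leg P4→P5: central angle 0.3238 rad, distance 2063.0 km.
Total: 3321.5 + 15600.4 + 12361.6 + 2063.0 ≈ 33347 km.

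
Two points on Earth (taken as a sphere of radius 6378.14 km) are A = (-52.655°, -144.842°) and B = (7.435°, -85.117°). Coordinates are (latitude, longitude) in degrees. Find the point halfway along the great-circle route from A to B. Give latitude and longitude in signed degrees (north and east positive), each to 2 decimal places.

Central angle δ = 1.3691 rad. Interpolating on the sphere with fraction f = 0.5:
P = [sin((1−f)δ)·A + sin(fδ)·B] / sin δ = 0.6454·A + 0.6454·B in Cartesian coordinates,
giving P = (-0.2656, -0.8631, -0.4296), i.e. latitude -25.44°, longitude -107.11°.

-25.44°, -107.11°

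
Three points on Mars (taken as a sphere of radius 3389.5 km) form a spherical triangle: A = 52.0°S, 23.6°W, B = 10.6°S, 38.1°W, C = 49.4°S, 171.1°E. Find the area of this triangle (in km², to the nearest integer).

5079544 km²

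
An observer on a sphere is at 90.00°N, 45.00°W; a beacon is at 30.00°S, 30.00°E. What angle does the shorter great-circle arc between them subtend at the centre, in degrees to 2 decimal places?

In radians: φ₁ = 1.5708, φ₂ = -0.5236, Δλ = 75.000° = 1.3090 rad.
cos c = sin φ₁ sin φ₂ + cos φ₁ cos φ₂ cos Δλ = (1.0000)(-0.5000) + (0.0000)(0.8660)(0.2588) = -0.50000,
so c = arccos(-0.50000) = 2.09440 rad.
So the angular separation is 120.00°.

120.00°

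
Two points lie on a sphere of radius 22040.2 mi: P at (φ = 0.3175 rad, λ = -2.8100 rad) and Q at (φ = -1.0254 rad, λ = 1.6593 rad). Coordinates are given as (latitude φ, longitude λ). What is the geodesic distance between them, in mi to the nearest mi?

With latitudes φ₁ = 18.191°, φ₂ = -58.751° and longitude difference Δλ = -103.928°:
cos c = sin φ₁ sin φ₂ + cos φ₁ cos φ₂ cos Δλ = (0.3122)(-0.8549) + (0.9500)(0.5188)(-0.2407) = -0.38553,
so c = arccos(-0.38553) = 1.96657 rad.
Distance = R·c = 22040.2 × 1.9666 ≈ 43344 mi.

43344 mi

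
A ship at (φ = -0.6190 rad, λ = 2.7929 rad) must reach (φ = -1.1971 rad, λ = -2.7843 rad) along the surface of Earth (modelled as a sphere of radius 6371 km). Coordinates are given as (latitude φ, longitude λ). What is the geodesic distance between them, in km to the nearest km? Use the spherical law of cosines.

In radians: φ₁ = -0.6190, φ₂ = -1.1971, Δλ = 40.450° = 0.7060 rad.
cos c = sin φ₁ sin φ₂ + cos φ₁ cos φ₂ cos Δλ = (-0.5802)(-0.9310) + (0.8145)(0.3651)(0.7610) = 0.76643,
so c = arccos(0.76643) = 0.69753 rad.
Distance = R·c = 6371 × 0.6975 ≈ 4444 km.

4444 km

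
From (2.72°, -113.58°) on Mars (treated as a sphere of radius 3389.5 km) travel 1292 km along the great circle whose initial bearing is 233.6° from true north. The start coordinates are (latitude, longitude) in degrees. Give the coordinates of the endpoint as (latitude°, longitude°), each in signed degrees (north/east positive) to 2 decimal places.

-10.16°, -131.29°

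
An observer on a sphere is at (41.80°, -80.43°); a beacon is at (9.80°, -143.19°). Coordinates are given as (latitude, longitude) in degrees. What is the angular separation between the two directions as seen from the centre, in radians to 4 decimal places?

In radians: φ₁ = 0.7295, φ₂ = 0.1710, Δλ = -62.760° = -1.0954 rad.
cos c = sin φ₁ sin φ₂ + cos φ₁ cos φ₂ cos Δλ = (0.6665)(0.1702) + (0.7455)(0.9854)(0.4577) = 0.44969,
so c = arccos(0.44969) = 1.10438 rad.
So the angular separation is 1.1044 rad.

1.1044 rad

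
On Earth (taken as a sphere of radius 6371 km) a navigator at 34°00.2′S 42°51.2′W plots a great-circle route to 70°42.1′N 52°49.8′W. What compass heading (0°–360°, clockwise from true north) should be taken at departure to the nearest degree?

With φ₁ = -0.5935, φ₂ = 1.2340, Δλ = -0.1741 rad, the forward-azimuth formula gives
θ = atan2( sin Δλ cos φ₂ , cos φ₁ sin φ₂ − sin φ₁ cos φ₂ cos Δλ ) = atan2(-0.0573, 0.9645) = -3.40°.
Adding 360° brings this into [0°, 360°): 357°.

357°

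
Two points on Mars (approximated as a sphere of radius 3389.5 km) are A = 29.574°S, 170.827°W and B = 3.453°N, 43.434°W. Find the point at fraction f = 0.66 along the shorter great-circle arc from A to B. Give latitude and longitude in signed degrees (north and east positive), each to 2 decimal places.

Central angle δ = 2.1615 rad. Interpolating on the sphere with fraction f = 0.66:
P = [sin((1−f)δ)·A + sin(fδ)·B] / sin δ = 0.8073·A + 1.1915·B in Cartesian coordinates,
giving P = (0.1705, -0.9296, -0.3267), i.e. latitude -19.07°, longitude -79.61°.

-19.07°, -79.61°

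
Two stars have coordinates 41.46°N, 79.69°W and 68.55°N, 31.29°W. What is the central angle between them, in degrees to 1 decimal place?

37.0°

With latitudes φ₁ = 41.460°, φ₂ = 68.550° and longitude difference Δλ = 48.400°:
Haversine: a = sin²(Δφ/2) + cos φ₁ cos φ₂ sin²(Δλ/2) = 0.0549 + (0.7494)(0.3657)(0.1680) = 0.10091.
Central angle c = 2·arcsin(√a) = 0.64651 rad.
So the angular separation is 37.0°.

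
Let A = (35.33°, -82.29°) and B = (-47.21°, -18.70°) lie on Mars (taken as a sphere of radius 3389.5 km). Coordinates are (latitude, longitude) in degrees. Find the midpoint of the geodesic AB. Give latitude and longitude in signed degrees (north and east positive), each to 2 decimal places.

Central angle δ = 1.7496 rad. Interpolating on the sphere with fraction f = 0.5:
P = [sin((1−f)δ)·A + sin(fδ)·B] / sin δ = 0.7799·A + 0.7799·B in Cartesian coordinates,
giving P = (0.5872, -0.8003, -0.1213), i.e. latitude -6.97°, longitude -53.73°.

-6.97°, -53.73°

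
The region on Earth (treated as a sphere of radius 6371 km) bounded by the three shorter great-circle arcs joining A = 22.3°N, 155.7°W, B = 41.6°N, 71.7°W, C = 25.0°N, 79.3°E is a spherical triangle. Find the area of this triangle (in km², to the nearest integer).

Side lengths (central angles): a = 1.8883, b = 1.8972, c = 1.2406 rad; semiperimeter s = 2.5130.
By l'Huilier's theorem, tan(E/4) = √[tan(s/2) tan((s−a)/2) tan((s−b)/2) tan((s−c)/2)], giving spherical excess E = 1.8001 rad.
Area = E·R² = 1.8001 × (6371)² ≈ 73067292 km².

73067292 km²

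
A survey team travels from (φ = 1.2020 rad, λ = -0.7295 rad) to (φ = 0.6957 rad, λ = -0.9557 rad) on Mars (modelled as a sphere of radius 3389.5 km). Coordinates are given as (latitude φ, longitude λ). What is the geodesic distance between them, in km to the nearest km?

1765 km

Let φ₁ = 1.2020 rad, φ₂ = 0.6957 rad, and Δλ = -0.2262 rad.
cos c = sin φ₁ sin φ₂ + cos φ₁ cos φ₂ cos Δλ = (0.9328)(0.6409) + (0.3605)(0.7676)(0.9745) = 0.86750,
so c = arccos(0.86750) = 0.52065 rad.
Distance = R·c = 3389.5 × 0.5207 ≈ 1765 km.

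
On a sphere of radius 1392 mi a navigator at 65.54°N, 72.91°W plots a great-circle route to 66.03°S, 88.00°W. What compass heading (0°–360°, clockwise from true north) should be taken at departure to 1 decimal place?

188.2°

With φ₁ = 1.1439, φ₂ = -1.1524, Δλ = -0.2634 rad, the forward-azimuth formula gives
θ = atan2( sin Δλ cos φ₂ , cos φ₁ sin φ₂ − sin φ₁ cos φ₂ cos Δλ ) = atan2(-0.1058, -0.7354) = -171.82°.
Adding 360° brings this into [0°, 360°): 188.2°.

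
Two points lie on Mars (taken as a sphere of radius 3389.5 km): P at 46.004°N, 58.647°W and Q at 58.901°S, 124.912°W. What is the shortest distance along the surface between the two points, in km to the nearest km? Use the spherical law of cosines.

Let φ₁ = 0.8029 rad, φ₂ = -1.0280 rad, and Δλ = -1.1565 rad.
cos c = sin φ₁ sin φ₂ + cos φ₁ cos φ₂ cos Δλ = (0.7194)(-0.8563) + (0.6946)(0.5165)(0.4025) = -0.47158,
so c = arccos(-0.47158) = 2.06188 rad.
Distance = R·c = 3389.5 × 2.0619 ≈ 6989 km.

6989 km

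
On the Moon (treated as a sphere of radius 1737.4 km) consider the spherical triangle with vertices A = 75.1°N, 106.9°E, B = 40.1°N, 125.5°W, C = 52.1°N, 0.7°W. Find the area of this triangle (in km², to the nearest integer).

1429090 km²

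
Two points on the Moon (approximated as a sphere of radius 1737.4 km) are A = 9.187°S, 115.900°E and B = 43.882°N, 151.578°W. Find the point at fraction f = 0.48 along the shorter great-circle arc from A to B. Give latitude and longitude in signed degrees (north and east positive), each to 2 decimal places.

22.81°, 151.23°

Central angle δ = 1.7133 rad. Interpolating on the sphere with fraction f = 0.48:
P = [sin((1−f)δ)·A + sin(fδ)·B] / sin δ = 0.7856·A + 0.7403·B in Cartesian coordinates,
giving P = (-0.8080, 0.4437, 0.3877), i.e. latitude 22.81°, longitude 151.23°.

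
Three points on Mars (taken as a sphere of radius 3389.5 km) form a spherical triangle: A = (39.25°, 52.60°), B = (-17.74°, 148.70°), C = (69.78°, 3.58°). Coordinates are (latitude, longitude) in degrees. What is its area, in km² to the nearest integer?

11353947 km²

Side lengths (central angles): a = 2.1603, b = 0.6932, c = 1.8454 rad; semiperimeter s = 2.3494.
By l'Huilier's theorem, tan(E/4) = √[tan(s/2) tan((s−a)/2) tan((s−b)/2) tan((s−c)/2)], giving spherical excess E = 0.9883 rad.
Area = E·R² = 0.9883 × (3389.5)² ≈ 11353947 km².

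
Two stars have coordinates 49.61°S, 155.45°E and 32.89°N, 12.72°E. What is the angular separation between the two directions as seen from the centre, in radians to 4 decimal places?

In radians: φ₁ = -0.8659, φ₂ = 0.5740, Δλ = -142.730° = -2.4911 rad.
cos c = sin φ₁ sin φ₂ + cos φ₁ cos φ₂ cos Δλ = (-0.7617)(0.5430) + (0.6480)(0.8397)(-0.7958) = -0.84661,
so c = arccos(-0.84661) = 2.58037 rad.
So the angular separation is 2.5804 rad.

2.5804 rad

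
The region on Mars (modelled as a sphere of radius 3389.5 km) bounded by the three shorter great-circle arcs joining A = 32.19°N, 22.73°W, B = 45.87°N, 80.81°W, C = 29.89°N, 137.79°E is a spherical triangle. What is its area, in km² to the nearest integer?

Side lengths (central angles): a = 1.6851, b = 2.0111, c = 0.8039 rad; semiperimeter s = 2.2501.
By l'Huilier's theorem, tan(E/4) = √[tan(s/2) tan((s−a)/2) tan((s−b)/2) tan((s−c)/2)], giving spherical excess E = 0.9937 rad.
Area = E·R² = 0.9937 × (3389.5)² ≈ 11416284 km².

11416284 km²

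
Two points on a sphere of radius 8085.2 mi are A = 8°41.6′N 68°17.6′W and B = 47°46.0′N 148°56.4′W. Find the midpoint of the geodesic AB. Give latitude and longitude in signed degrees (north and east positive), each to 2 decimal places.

34.81°, -99.43°

The central angle between A and B is δ = 1.3491 rad.
With f = 0.5, the slerp weights are sin((1−f)δ)/sin δ = 0.6402 and sin(fδ)/sin δ = 0.6402.
Weighted sum of the unit vectors: (0.6402)·(0.3656,-0.9184,0.1511) + (0.6402)·(-0.5758,-0.3468,0.7404) = (-0.1346, -0.8100, 0.5708).
Converting back: φ = atan2(z, √(x²+y²)) = 34.81°, λ = atan2(y, x) = -99.43°.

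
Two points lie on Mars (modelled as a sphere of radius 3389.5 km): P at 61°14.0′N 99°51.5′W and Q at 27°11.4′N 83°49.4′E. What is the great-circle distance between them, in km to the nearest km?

With latitudes φ₁ = 61.233°, φ₂ = 27.190° and longitude difference Δλ = -176.318°:
cos c = sin φ₁ sin φ₂ + cos φ₁ cos φ₂ cos Δλ = (0.8766)(0.4569) + (0.4812)(0.8895)(-0.9979) = -0.02663,
so c = arccos(-0.02663) = 1.59743 rad.
Distance = R·c = 3389.5 × 1.5974 ≈ 5414 km.

5414 km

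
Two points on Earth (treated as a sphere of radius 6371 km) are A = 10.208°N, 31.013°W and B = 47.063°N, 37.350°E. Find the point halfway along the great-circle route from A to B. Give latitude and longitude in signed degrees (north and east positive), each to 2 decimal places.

33.23°, -3.87°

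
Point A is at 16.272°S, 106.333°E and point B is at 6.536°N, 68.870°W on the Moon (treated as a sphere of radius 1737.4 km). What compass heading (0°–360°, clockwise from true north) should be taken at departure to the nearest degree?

With φ₁ = -0.2840, φ₂ = 0.1141, Δλ = -3.0579 rad, the forward-azimuth formula gives
θ = atan2( sin Δλ cos φ₂ , cos φ₁ sin φ₂ − sin φ₁ cos φ₂ cos Δλ ) = atan2(-0.0831, -0.1681) = -153.70°.
Adding 360° brings this into [0°, 360°): 206°.

206°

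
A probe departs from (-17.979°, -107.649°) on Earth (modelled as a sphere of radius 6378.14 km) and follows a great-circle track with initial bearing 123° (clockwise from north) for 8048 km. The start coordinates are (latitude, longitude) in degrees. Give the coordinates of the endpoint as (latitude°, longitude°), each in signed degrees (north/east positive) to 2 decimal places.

Angular distance δ = d/R = 8048/6378.14 = 1.26181 rad; initial bearing θ = 2.1468 rad.
sin φ₂ = sin φ₁ cos δ + cos φ₁ sin δ cos θ = (-0.3087)(0.3041) + (0.9512)(0.9526)(-0.5446) = -0.5874, so φ₂ = -35.97°.
Δλ = atan2(sin θ sin δ cos φ₁, cos δ − sin φ₁ sin φ₂) = atan2(0.7599, 0.1228) = 80.822°.
λ₂ = -107.649° + 80.822° = -26.83°.

-35.97°, -26.83°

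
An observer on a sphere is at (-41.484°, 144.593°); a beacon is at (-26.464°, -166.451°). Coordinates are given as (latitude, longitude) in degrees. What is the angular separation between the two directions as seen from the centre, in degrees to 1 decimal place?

With latitudes φ₁ = -41.484°, φ₂ = -26.464° and longitude difference Δλ = 48.956°:
Haversine: a = sin²(Δφ/2) + cos φ₁ cos φ₂ sin²(Δλ/2) = 0.0171 + (0.7491)(0.8952)(0.1717) = 0.13222.
Central angle c = 2·arcsin(√a) = 0.74430 rad.
So the angular separation is 42.6°.

42.6°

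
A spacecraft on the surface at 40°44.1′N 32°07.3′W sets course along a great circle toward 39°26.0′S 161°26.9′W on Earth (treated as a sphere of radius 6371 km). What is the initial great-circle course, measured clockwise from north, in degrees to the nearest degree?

255°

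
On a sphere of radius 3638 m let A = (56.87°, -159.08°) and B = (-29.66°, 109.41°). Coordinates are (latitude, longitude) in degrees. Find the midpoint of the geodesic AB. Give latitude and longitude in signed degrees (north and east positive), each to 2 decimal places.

Central angle δ = 2.0119 rad. Interpolating on the sphere with fraction f = 0.5:
P = [sin((1−f)δ)·A + sin(fδ)·B] / sin δ = 0.9341·A + 0.9341·B in Cartesian coordinates,
giving P = (-0.7466, 0.5833, 0.3200), i.e. latitude 18.66°, longitude 142.00°.

18.66°, 142.00°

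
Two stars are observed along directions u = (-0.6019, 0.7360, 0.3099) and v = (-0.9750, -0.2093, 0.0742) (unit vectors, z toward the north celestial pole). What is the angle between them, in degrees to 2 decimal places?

62.88°

u·v = 0.4558; |u| = 1.0000, |v| = 1.0000.
cos θ = (u·v)/(|u||v|) = 0.4558, so θ = 62.88°.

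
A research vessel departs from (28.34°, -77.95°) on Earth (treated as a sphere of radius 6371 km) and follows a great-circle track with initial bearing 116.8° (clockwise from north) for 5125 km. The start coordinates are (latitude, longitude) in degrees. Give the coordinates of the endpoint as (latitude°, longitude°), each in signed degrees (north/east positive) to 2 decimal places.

Angular distance δ = d/R = 5125/6371 = 0.80443 rad; initial bearing θ = 2.0385 rad.
sin φ₂ = sin φ₁ cos δ + cos φ₁ sin δ cos θ = (0.4747)(0.6935) + (0.8801)(0.7204)(-0.4509) = 0.0433, so φ₂ = 2.48°.
Δλ = atan2(sin θ sin δ cos φ₁, cos δ − sin φ₁ sin φ₂) = atan2(0.5660, 0.6730) = 40.065°.
λ₂ = -77.950° + 40.065° = -37.89°.

2.48°, -37.89°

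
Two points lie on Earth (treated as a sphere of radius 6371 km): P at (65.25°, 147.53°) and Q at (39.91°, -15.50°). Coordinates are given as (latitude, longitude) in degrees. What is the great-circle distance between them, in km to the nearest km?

8229 km

With latitudes φ₁ = 65.250°, φ₂ = 39.910° and longitude difference Δλ = -163.030°:
cos c = sin φ₁ sin φ₂ + cos φ₁ cos φ₂ cos Δλ = (0.9081)(0.6416) + (0.4187)(0.7671)(-0.9565) = 0.27550,
so c = arccos(0.27550) = 1.29169 rad.
Distance = R·c = 6371 × 1.2917 ≈ 8229 km.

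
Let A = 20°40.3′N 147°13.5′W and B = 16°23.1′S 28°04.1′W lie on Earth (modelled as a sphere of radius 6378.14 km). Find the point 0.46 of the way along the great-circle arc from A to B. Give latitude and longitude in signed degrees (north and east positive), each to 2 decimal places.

5.99°, -91.01°

The central angle between A and B is δ = 2.1376 rad.
With f = 0.46, the slerp weights are sin((1−f)δ)/sin δ = 1.0840 and sin(fδ)/sin δ = 0.9866.
Weighted sum of the unit vectors: (1.0840)·(-0.7867,-0.5065,0.3530) + (0.9866)·(0.8466,-0.4514,-0.2821) = (-0.0176, -0.9944, 0.1044).
Converting back: φ = atan2(z, √(x²+y²)) = 5.99°, λ = atan2(y, x) = -91.01°.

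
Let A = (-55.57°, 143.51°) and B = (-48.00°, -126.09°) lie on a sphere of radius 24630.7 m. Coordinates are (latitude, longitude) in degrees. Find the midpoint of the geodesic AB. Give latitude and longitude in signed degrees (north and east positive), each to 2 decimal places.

-60.89°, -166.45°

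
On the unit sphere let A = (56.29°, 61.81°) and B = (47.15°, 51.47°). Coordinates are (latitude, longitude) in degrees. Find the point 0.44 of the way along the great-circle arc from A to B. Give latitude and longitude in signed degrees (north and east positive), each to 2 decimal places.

Central angle δ = 0.1943 rad. Interpolating on the sphere with fraction f = 0.44:
P = [sin((1−f)δ)·A + sin(fδ)·B] / sin δ = 0.5624·A + 0.4422·B in Cartesian coordinates,
giving P = (0.3348, 0.5104, 0.7921), i.e. latitude 52.38°, longitude 56.74°.

52.38°, 56.74°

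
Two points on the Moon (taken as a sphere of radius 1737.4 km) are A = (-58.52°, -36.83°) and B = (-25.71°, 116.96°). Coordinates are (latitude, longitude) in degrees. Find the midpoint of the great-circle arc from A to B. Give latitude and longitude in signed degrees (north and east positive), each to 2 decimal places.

The central angle between A and B is δ = 1.6230 rad.
With f = 0.5, the slerp weights are sin((1−f)δ)/sin δ = 0.7263 and sin(fδ)/sin δ = 0.7263.
Weighted sum of the unit vectors: (0.7263)·(0.4180,-0.3130,-0.8528) + (0.7263)·(-0.4085,0.8031,-0.4338) = (0.0069, 0.3559, -0.9345).
Converting back: φ = atan2(z, √(x²+y²)) = -69.15°, λ = atan2(y, x) = 88.89°.

-69.15°, 88.89°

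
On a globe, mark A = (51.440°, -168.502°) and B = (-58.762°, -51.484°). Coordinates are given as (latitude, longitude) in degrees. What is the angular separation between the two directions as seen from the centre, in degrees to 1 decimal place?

With latitudes φ₁ = 51.440°, φ₂ = -58.762° and longitude difference Δλ = 117.018°:
cos c = sin φ₁ sin φ₂ + cos φ₁ cos φ₂ cos Δλ = (0.7820)(-0.8550) + (0.6233)(0.5186)(-0.4543) = -0.81543,
so c = arccos(-0.81543) = 2.52428 rad.
So the angular separation is 144.6°.

144.6°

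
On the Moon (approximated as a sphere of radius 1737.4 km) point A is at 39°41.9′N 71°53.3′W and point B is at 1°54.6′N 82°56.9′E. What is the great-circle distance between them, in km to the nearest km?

Let φ₁ = 0.6929 rad, φ₂ = 0.0333 rad, and Δλ = 2.7024 rad.
Haversine: a = sin²(Δφ/2) + cos φ₁ cos φ₂ sin²(Δλ/2) = 0.1049 + (0.7694)(0.9994)(0.9525) = 0.83736.
Central angle c = 2·arcsin(√a) = 2.31139 rad.
Distance = R·c = 1737.4 × 2.3114 ≈ 4016 km.

4016 km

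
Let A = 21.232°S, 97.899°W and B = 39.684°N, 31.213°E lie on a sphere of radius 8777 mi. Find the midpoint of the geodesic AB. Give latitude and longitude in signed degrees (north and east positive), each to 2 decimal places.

20.34°, -44.69°

Central angle δ = 2.3237 rad. Interpolating on the sphere with fraction f = 0.5:
P = [sin((1−f)δ)·A + sin(fδ)·B] / sin δ = 1.2574·A + 1.2574·B in Cartesian coordinates,
giving P = (0.6665, -0.6595, 0.3476), i.e. latitude 20.34°, longitude -44.69°.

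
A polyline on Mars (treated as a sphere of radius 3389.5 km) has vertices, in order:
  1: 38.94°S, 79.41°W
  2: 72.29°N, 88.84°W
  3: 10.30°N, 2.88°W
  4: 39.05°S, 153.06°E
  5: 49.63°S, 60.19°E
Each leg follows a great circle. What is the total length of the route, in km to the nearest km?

Leg 1→2: central angle 1.9448 rad, distance 6591.8 km.
Leg 2→3: central angle 1.3782 rad, distance 4671.4 km.
Leg 3→4: central angle 2.5155 rad, distance 8526.4 km.
Leg 4→5: central angle 1.0987 rad, distance 3723.9 km.
Total: 6591.8 + 4671.4 + 8526.4 + 3723.9 ≈ 23513 km.

23513 km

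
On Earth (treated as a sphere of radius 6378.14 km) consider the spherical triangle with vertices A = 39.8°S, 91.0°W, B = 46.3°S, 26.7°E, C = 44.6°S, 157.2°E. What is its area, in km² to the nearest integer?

41996153 km²

Side lengths (central angles): a = 1.3815, b = 1.3219, c = 1.3530 rad; semiperimeter s = 2.0282.
By l'Huilier's theorem, tan(E/4) = √[tan(s/2) tan((s−a)/2) tan((s−b)/2) tan((s−c)/2)], giving spherical excess E = 1.0323 rad.
Area = E·R² = 1.0323 × (6378.14)² ≈ 41996153 km².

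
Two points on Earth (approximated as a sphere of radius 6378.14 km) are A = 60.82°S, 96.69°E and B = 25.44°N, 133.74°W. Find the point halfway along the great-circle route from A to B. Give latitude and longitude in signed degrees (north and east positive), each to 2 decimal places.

-32.30°, -166.13°

The central angle between A and B is δ = 2.2857 rad.
With f = 0.5, the slerp weights are sin((1−f)δ)/sin δ = 1.2048 and sin(fδ)/sin δ = 1.2048.
Weighted sum of the unit vectors: (1.2048)·(-0.0568,0.4842,-0.8731) + (1.2048)·(-0.6243,-0.6524,0.4296) = (-0.8206, -0.2026, -0.5343).
Converting back: φ = atan2(z, √(x²+y²)) = -32.30°, λ = atan2(y, x) = -166.13°.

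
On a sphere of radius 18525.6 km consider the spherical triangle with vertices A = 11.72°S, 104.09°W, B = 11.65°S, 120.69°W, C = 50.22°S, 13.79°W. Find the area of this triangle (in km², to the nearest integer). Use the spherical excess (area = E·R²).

70585978 km²

Side lengths (central angles): a = 1.5978, b = 1.4174, c = 0.2837 rad; semiperimeter s = 1.6494.
By l'Huilier's theorem, tan(E/4) = √[tan(s/2) tan((s−a)/2) tan((s−b)/2) tan((s−c)/2)], giving spherical excess E = 0.2057 rad.
Area = E·R² = 0.2057 × (18525.6)² ≈ 70585978 km².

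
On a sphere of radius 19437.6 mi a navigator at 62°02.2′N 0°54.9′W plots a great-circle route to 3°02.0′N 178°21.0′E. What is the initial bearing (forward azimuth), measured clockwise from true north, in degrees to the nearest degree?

With φ₁ = 1.0827, φ₂ = 0.0529, Δλ = 3.1288 rad, the forward-azimuth formula gives
θ = atan2( sin Δλ cos φ₂ , cos φ₁ sin φ₂ − sin φ₁ cos φ₂ cos Δλ ) = atan2(0.0128, 0.9068) = 0.81°.
So the initial bearing is 1°.

1°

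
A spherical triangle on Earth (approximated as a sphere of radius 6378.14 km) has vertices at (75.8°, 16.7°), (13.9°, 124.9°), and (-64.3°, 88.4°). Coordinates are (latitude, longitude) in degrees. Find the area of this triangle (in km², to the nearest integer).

66627458 km²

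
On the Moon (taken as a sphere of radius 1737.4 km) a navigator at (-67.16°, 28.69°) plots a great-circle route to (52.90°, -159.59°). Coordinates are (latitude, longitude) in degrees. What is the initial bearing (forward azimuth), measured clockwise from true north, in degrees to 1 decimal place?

160.1°

With φ₁ = -1.1722, φ₂ = 0.9233, Δλ = 2.9971 rad, the forward-azimuth formula gives
θ = atan2( sin Δλ cos φ₂ , cos φ₁ sin φ₂ − sin φ₁ cos φ₂ cos Δλ ) = atan2(0.0869, -0.2405) = 160.14°.
So the initial bearing is 160.1°.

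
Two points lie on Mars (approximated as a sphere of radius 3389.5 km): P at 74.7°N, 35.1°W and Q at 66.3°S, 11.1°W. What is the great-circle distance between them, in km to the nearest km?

8391 km

In radians: φ₁ = 1.3038, φ₂ = -1.1572, Δλ = 24.000° = 0.4189 rad.
cos c = sin φ₁ sin φ₂ + cos φ₁ cos φ₂ cos Δλ = (0.9646)(-0.9157) + (0.2639)(0.4019)(0.9135) = -0.78632,
so c = arccos(-0.78632) = 2.47562 rad.
Distance = R·c = 3389.5 × 2.4756 ≈ 8391 km.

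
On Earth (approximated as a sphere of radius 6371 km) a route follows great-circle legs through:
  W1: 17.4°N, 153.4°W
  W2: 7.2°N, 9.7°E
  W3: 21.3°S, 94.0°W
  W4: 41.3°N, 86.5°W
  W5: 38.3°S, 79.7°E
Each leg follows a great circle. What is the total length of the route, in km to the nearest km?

54217 km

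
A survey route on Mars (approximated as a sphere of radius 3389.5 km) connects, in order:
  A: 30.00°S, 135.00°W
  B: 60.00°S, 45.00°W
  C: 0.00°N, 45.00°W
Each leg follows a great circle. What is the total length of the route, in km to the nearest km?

Leg A→B: central angle 1.1230 rad, distance 3806.3 km.
Leg B→C: central angle 1.0472 rad, distance 3549.5 km.
Total: 3806.3 + 3549.5 ≈ 7356 km.

7356 km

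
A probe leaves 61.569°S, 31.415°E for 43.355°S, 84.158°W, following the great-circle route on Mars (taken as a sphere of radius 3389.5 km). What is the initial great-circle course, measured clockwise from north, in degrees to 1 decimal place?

227.4°

With φ₁ = -1.0746, φ₂ = -0.7567, Δλ = -2.0171 rad, the forward-azimuth formula gives
θ = atan2( sin Δλ cos φ₂ , cos φ₁ sin φ₂ − sin φ₁ cos φ₂ cos Δλ ) = atan2(-0.6559, -0.6029) = -132.59°.
Adding 360° brings this into [0°, 360°): 227.4°.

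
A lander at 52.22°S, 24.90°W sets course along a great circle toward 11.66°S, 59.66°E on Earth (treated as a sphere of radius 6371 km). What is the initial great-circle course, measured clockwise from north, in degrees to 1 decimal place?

With φ₁ = -0.9114, φ₂ = -0.2035, Δλ = 1.4759 rad, the forward-azimuth formula gives
θ = atan2( sin Δλ cos φ₂ , cos φ₁ sin φ₂ − sin φ₁ cos φ₂ cos Δλ ) = atan2(0.9750, -0.0504) = 92.96°.
So the initial bearing is 93.0°.

93.0°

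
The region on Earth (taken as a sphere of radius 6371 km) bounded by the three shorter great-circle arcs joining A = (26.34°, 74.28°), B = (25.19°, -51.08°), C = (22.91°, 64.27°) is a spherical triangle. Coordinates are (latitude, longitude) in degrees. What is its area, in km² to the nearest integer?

Side lengths (central angles): a = 1.7632, b = 0.1697, c = 1.8551 rad; semiperimeter s = 1.8939.
By l'Huilier's theorem, tan(E/4) = √[tan(s/2) tan((s−a)/2) tan((s−b)/2) tan((s−c)/2)], giving spherical excess E = 0.1816 rad.
Area = E·R² = 0.1816 × (6371)² ≈ 7370189 km².

7370189 km²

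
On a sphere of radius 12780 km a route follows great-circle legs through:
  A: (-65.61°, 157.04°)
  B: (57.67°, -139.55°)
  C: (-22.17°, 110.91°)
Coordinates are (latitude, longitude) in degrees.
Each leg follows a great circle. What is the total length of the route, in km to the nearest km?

56009 km

Leg A→B: central angle 2.3060 rad, distance 29470.4 km.
Leg B→C: central angle 2.0766 rad, distance 26538.9 km.
Total: 29470.4 + 26538.9 ≈ 56009 km.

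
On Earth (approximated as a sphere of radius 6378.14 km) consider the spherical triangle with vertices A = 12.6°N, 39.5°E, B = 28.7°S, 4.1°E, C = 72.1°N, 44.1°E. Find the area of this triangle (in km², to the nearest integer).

18277006 km²

Side lengths (central angles): a = 1.8239, b = 1.0396, c = 0.9360 rad; semiperimeter s = 1.8998.
By l'Huilier's theorem, tan(E/4) = √[tan(s/2) tan((s−a)/2) tan((s−b)/2) tan((s−c)/2)], giving spherical excess E = 0.4493 rad.
Area = E·R² = 0.4493 × (6378.14)² ≈ 18277006 km².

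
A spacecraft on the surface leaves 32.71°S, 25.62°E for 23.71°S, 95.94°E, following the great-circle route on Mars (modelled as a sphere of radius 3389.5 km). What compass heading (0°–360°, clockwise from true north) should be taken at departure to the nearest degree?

With φ₁ = -0.5709, φ₂ = -0.4138, Δλ = 1.2273 rad, the forward-azimuth formula gives
θ = atan2( sin Δλ cos φ₂ , cos φ₁ sin φ₂ − sin φ₁ cos φ₂ cos Δλ ) = atan2(0.8621, -0.1717) = 101.26°.
So the initial bearing is 101°.

101°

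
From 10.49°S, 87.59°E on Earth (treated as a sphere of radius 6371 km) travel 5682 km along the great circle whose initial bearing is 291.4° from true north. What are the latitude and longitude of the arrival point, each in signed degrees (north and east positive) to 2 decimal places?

9.49°, 40.31°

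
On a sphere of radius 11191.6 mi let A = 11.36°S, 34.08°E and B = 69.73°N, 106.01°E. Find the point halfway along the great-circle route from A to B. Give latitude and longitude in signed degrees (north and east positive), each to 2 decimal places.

33.10°, 50.92°

The central angle between A and B is δ = 1.6503 rad.
With f = 0.5, the slerp weights are sin((1−f)δ)/sin δ = 0.7370 and sin(fδ)/sin δ = 0.7370.
Weighted sum of the unit vectors: (0.7370)·(0.8120,0.5494,-0.1970) + (0.7370)·(-0.0956,0.3330,0.9381) = (0.5280, 0.6503, 0.5462).
Converting back: φ = atan2(z, √(x²+y²)) = 33.10°, λ = atan2(y, x) = 50.92°.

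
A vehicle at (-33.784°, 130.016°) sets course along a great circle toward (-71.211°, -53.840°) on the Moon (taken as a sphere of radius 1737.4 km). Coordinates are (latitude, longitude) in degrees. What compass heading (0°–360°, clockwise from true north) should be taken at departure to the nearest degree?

179°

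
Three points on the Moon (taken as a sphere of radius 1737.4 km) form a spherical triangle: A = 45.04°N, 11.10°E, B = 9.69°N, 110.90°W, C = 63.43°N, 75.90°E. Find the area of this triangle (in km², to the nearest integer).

2792413 km²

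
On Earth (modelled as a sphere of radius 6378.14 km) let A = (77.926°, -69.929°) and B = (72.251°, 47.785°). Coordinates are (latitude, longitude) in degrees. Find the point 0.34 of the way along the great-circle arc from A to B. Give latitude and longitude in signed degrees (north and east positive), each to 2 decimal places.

The central angle between A and B is δ = 0.4472 rad.
With f = 0.34, the slerp weights are sin((1−f)δ)/sin δ = 0.6727 and sin(fδ)/sin δ = 0.3502.
Weighted sum of the unit vectors: (0.6727)·(0.0718,-0.1965,0.9779) + (0.3502)·(0.2048,0.2258,0.9524) = (0.1200, -0.0531, 0.9914).
Converting back: φ = atan2(z, √(x²+y²)) = 82.46°, λ = atan2(y, x) = -23.86°.

82.46°, -23.86°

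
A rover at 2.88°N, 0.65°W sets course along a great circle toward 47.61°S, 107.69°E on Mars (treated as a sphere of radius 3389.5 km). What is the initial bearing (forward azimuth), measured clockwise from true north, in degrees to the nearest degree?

139°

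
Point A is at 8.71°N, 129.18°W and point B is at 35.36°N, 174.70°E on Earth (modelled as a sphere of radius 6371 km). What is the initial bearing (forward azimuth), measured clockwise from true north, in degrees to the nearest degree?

307°

Δλ = -56.120° = -0.9795 rad.
y = sin Δλ · cos φ₂ = (-0.8302)(0.8155) = -0.6771
x = cos φ₁ sin φ₂ − sin φ₁ cos φ₂ cos Δλ = (0.9885)(0.5787) − (0.1514)(0.8155)(0.5575) = 0.5032
θ = atan2(y, x) = -53.38°; adding 360° gives 307°.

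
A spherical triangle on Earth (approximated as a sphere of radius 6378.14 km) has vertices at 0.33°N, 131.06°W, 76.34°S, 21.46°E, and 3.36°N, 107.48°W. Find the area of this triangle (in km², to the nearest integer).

20933371 km²

Side lengths (central angles): a = 1.7774, b = 0.4147, c = 1.7876 rad; semiperimeter s = 1.9898.
By l'Huilier's theorem, tan(E/4) = √[tan(s/2) tan((s−a)/2) tan((s−b)/2) tan((s−c)/2)], giving spherical excess E = 0.5146 rad.
Area = E·R² = 0.5146 × (6378.14)² ≈ 20933371 km².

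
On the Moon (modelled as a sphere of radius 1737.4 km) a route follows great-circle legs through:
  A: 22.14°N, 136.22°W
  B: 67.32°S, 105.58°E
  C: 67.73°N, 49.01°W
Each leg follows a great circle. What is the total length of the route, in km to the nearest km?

Leg A→B: central angle 2.1136 rad, distance 3672.1 km.
Leg B→C: central angle 2.9731 rad, distance 5165.5 km.
Total: 3672.1 + 5165.5 ≈ 8838 km.

8838 km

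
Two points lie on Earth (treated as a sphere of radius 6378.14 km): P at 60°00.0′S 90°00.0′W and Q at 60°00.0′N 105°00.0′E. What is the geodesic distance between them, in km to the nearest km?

With latitudes φ₁ = -60.000°, φ₂ = 60.000° and longitude difference Δλ = -165.000°:
cos c = sin φ₁ sin φ₂ + cos φ₁ cos φ₂ cos Δλ = (-0.8660)(0.8660) + (0.5000)(0.5000)(-0.9659) = -0.99148,
so c = arccos(-0.99148) = 3.01097 rad.
Distance = R·c = 6378.14 × 3.0110 ≈ 19204 km.

19204 km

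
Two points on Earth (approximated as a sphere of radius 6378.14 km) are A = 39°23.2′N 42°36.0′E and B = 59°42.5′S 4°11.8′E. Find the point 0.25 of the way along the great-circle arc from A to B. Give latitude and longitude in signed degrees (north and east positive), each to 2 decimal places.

Central angle δ = 1.8156 rad. Interpolating on the sphere with fraction f = 0.25:
P = [sin((1−f)δ)·A + sin(fδ)·B] / sin δ = 1.0083·A + 0.4520·B in Cartesian coordinates,
giving P = (0.8010, 0.5442, 0.2496), i.e. latitude 14.45°, longitude 34.19°.

14.45°, 34.19°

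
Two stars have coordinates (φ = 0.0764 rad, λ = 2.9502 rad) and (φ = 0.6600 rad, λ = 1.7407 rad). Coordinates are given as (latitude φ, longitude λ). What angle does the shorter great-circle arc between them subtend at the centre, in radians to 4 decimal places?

Let φ₁ = 0.0764 rad, φ₂ = 0.6600 rad, and Δλ = -1.2095 rad.
Haversine: a = sin²(Δφ/2) + cos φ₁ cos φ₂ sin²(Δλ/2) = 0.0828 + (0.9971)(0.7900)(0.3233) = 0.33738.
Central angle c = 2·arcsin(√a) = 1.23954 rad.
So the angular separation is 1.2395 rad.

1.2395 rad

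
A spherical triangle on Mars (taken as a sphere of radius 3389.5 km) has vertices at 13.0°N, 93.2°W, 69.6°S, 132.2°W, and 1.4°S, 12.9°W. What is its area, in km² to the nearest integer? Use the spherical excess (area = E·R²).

Side lengths (central angles): a = 1.7190, b = 1.4115, c = 1.5177 rad; semiperimeter s = 2.3241.
By l'Huilier's theorem, tan(E/4) = √[tan(s/2) tan((s−a)/2) tan((s−b)/2) tan((s−c)/2)], giving spherical excess E = 1.4819 rad.
Area = E·R² = 1.4819 × (3389.5)² ≈ 17025647 km².

17025647 km²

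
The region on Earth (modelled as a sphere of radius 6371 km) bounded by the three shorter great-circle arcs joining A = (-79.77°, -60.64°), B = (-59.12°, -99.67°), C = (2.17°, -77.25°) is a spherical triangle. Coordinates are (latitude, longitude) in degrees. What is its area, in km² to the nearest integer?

Side lengths (central angles): a = 1.1134, b = 1.4376, c = 0.4143 rad; semiperimeter s = 1.4826.
By l'Huilier's theorem, tan(E/4) = √[tan(s/2) tan((s−a)/2) tan((s−b)/2) tan((s−c)/2)], giving spherical excess E = 0.1908 rad.
Area = E·R² = 0.1908 × (6371)² ≈ 7743147 km².

7743147 km²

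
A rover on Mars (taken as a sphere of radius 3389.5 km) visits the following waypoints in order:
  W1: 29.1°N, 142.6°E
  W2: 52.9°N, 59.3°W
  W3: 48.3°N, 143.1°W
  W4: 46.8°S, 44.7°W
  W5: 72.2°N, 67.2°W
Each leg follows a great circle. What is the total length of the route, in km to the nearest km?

Leg W1→W2: central angle 1.6721 rad, distance 5667.6 km.
Leg W2→W3: central angle 0.8778 rad, distance 2975.3 km.
Leg W3→W4: central angle 2.2279 rad, distance 7551.4 km.
Leg W4→W5: central angle 2.0952 rad, distance 7101.8 km.
Total: 5667.6 + 2975.3 + 7551.4 + 7101.8 ≈ 23296 km.

23296 km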